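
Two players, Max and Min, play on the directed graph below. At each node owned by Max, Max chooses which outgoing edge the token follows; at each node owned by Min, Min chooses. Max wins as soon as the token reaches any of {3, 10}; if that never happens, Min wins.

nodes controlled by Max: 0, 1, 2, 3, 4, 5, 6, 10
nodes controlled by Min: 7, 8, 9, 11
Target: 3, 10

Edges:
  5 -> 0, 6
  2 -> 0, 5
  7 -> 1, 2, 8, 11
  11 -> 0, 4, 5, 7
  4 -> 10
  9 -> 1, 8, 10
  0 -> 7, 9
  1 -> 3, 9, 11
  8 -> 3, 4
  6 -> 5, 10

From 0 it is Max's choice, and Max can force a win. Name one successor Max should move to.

A0 = {3, 10}
A1: add {1, 4, 6} — 1 (Max) has 1→3; 4 (Max) has 4→10; 6 (Max) has 6→10.
A2: add {5, 8} — 5 (Max) has 5→6; 8 (Min): all of {3, 4} already in.
A3: add {2, 9} — 2 (Max) has 2→5; 9 (Min): all of {1, 8, 10} already in.
A4: add {0} — 0 (Max) has 0→9.
A5 = A4; e.g. 7 (Min) can still go to 11. Fixed point.
From 0, successor 9 is in the attractor (rank 3); the other successor 7 is not.

9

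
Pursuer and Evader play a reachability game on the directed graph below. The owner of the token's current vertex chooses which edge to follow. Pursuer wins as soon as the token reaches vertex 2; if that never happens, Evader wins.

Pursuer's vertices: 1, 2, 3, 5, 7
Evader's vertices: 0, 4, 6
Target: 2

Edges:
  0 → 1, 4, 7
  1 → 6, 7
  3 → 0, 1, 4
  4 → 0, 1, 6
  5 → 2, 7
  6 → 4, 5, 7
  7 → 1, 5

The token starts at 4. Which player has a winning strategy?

Evader

A0 = {2}
A1: add {5} — 5 (Pursuer) has 5→2.
A2: add {7} — 7 (Pursuer) has 7→5.
A3: add {1} — 1 (Pursuer) has 1→7.
A4: add {3} — 3 (Pursuer) has 3→1.
A5 = A4; e.g. 0 (Evader) can still go to 4. Fixed point.
4 never enters the attractor, so Evader can avoid the target forever.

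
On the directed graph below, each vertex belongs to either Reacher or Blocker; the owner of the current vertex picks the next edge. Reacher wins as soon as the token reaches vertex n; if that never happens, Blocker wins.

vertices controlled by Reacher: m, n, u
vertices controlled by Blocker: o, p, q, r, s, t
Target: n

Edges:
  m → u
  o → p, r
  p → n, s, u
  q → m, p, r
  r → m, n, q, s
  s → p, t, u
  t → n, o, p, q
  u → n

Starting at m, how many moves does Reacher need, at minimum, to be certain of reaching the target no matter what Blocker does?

A0 = {n}
A1: add {u} — u (Reacher) has u→n.
A2: add {m} — m (Reacher) has m→u.
A3 = A2; e.g. o (Blocker) can still go to p. Fixed point.
m enters the attractor at level 2, so Reacher can force the target in 2 moves from there.

2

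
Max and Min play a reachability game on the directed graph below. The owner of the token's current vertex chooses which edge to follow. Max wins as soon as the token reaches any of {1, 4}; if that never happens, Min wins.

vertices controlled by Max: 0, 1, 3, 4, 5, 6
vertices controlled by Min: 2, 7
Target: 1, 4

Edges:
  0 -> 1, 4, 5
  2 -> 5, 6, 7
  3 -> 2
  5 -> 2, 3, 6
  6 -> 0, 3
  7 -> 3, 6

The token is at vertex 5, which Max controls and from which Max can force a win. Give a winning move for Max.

A0 = {1, 4}
A1: add {0} — 0 (Max) has 0→1.
A2: add {6} — 6 (Max) has 6→0.
A3: add {5} — 5 (Max) has 5→6.
A4 = A3; e.g. 2 (Min) can still go to 7. Fixed point.
From 5, successor 6 is in the attractor (rank 2); the other successors 2, 3 are not.

6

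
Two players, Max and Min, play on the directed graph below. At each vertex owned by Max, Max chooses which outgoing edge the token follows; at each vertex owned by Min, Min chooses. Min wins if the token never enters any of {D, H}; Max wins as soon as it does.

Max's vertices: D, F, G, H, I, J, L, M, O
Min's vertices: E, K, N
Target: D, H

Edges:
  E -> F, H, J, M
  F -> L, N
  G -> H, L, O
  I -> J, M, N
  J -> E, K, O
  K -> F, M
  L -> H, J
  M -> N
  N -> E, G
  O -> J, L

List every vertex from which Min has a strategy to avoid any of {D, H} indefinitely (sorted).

E, K, M, N

A0 = {D, H}
A1: add {G, L} — G (Max) has G→H; L (Max) has L→H.
A2: add {F, O} — F (Max) has F→L; O (Max) has O→L.
A3: add {J} — J (Max) has J→O.
A4: add {I} — I (Max) has I→J.
A5 = A4; e.g. E (Min) can still go to M. Fixed point.
Max's attractor = {D, F, G, H, I, J, L, O}; Min avoids the target exactly from the complement.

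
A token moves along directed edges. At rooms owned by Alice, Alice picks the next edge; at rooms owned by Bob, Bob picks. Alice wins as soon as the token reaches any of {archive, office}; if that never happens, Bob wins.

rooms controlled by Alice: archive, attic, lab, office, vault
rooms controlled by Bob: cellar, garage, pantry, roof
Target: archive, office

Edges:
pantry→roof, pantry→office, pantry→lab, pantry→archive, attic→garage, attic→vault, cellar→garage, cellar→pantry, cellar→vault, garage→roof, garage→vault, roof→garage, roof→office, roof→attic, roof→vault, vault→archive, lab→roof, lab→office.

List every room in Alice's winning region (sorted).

archive, attic, lab, office, vault

A0 = {archive, office}
A1: add {lab, vault} — lab (Alice) has lab→office; vault (Alice) has vault→archive.
A2: add {attic} — attic (Alice) has attic→vault.
A3 = A2; e.g. roof (Bob) can still go to garage. Fixed point.
Alice's winning region = {archive, attic, lab, office, vault}.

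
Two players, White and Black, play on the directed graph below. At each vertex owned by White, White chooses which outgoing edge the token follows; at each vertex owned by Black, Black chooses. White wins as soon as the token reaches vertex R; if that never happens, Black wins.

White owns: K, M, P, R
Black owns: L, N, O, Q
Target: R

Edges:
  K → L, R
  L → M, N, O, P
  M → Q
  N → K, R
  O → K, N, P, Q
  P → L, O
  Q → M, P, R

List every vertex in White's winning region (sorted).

A0 = {R}
A1: add {K} — K (White) has K→R.
A2: add {N} — N (Black): all of {K, R} already in.
A3 = A2; e.g. L (Black) can still go to M. Fixed point.
White's winning region = {K, N, R}.

K, N, R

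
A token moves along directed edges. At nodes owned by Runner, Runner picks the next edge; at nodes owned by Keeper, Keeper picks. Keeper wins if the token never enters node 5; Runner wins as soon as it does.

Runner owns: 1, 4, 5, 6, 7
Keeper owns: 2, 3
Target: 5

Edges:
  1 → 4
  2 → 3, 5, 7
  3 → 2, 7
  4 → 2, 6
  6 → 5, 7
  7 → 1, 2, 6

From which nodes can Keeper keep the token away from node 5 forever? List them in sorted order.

A0 = {5}
A1: add {6} — 6 (Runner) has 6→5.
A2: add {4, 7} — 4 (Runner) has 4→6; 7 (Runner) has 7→6.
A3: add {1} — 1 (Runner) has 1→4.
A4 = A3; e.g. 2 (Keeper) can still go to 3. Fixed point.
Runner's attractor = {1, 4, 5, 6, 7}; Keeper avoids the target exactly from the complement.

2, 3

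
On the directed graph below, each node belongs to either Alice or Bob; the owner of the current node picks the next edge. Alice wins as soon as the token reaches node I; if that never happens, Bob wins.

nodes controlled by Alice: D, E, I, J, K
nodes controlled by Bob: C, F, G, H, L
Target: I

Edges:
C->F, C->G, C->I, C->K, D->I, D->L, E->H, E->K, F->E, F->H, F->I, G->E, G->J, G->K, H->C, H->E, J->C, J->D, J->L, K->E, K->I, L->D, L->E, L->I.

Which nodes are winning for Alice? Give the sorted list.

D, E, G, I, J, K, L

A0 = {I}
A1: add {D, K} — D (Alice) has D→I; K (Alice) has K→I.
A2: add {E, J} — E (Alice) has E→K; J (Alice) has J→D.
A3: add {G, L} — G (Bob): all of {E, J, K} already in; L (Bob): all of {D, E, I} already in.
A4 = A3; e.g. C (Bob) can still go to F. Fixed point.
Alice's winning region = {D, E, G, I, J, K, L}.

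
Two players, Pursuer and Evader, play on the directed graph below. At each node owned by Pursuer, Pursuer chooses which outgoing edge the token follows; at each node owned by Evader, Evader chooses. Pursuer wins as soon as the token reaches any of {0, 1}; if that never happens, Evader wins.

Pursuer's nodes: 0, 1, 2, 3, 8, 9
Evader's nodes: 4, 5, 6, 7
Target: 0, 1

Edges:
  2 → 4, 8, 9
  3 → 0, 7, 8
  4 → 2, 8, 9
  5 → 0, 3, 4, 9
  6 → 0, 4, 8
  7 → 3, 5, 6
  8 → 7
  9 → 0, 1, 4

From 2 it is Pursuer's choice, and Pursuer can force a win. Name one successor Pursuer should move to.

A0 = {0, 1}
A1: add {3, 9} — 3 (Pursuer) has 3→0; 9 (Pursuer) has 9→0.
A2: add {2} — 2 (Pursuer) has 2→9.
A3 = A2; e.g. 4 (Evader) can still go to 8. Fixed point.
From 2, successor 9 is in the attractor (rank 1); the other successors 4, 8 are not.

9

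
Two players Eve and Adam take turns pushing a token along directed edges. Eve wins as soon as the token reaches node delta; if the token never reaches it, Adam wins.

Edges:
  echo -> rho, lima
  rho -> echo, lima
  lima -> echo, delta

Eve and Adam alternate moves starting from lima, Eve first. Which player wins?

Eve

Track states (vertex, player-to-move).
A0 = {(delta,Eve), (delta,Adam)}
A1: add {(lima,Eve)}.
(lima,Eve) ∈ A1 ⇒ Eve forces the target.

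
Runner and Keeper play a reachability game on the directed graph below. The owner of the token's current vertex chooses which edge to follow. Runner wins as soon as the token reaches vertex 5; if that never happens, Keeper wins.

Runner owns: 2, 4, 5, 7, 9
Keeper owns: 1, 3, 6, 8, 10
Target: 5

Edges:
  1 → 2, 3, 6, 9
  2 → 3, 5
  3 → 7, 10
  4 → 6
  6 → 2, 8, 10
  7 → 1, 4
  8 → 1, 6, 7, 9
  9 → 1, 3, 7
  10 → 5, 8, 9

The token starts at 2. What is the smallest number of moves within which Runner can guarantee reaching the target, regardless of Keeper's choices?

1

A0 = {5}
A1: add {2} — 2 (Runner) has 2→5.
A2 = A1; e.g. 1 (Keeper) can still go to 3. Fixed point.
2 enters the attractor at level 1, so Runner can force the target in 1 move from there.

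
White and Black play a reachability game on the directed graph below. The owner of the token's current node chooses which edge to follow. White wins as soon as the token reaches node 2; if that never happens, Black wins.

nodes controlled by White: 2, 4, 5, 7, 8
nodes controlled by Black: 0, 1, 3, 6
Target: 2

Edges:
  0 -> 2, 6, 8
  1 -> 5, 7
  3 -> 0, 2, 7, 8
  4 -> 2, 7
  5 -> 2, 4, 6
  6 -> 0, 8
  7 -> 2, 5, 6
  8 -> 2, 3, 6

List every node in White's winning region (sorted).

A0 = {2}
A1: add {4, 5, 7, 8} — 4 (White) has 4→2; 5 (White) has 5→2; 7 (White) has 7→2; 8 (White) has 8→2.
A2: add {1} — 1 (Black): all of {5, 7} already in.
A3 = A2; e.g. 0 (Black) can still go to 6. Fixed point.
White's winning region = {1, 2, 4, 5, 7, 8}.

1, 2, 4, 5, 7, 8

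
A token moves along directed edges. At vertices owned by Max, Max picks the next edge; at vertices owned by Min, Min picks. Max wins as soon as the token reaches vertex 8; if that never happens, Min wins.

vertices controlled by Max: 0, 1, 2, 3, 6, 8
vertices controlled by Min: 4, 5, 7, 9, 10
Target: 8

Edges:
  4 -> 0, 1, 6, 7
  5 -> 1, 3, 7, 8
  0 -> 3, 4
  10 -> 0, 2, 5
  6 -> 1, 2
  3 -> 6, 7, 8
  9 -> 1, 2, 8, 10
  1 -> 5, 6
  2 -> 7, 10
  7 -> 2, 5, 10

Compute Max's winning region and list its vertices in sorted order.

0, 3, 8

A0 = {8}
A1: add {3} — 3 (Max) has 3→8.
A2: add {0} — 0 (Max) has 0→3.
A3 = A2; e.g. 1 (Max) has no edge into A2. Fixed point.
Max's winning region = {0, 3, 8}.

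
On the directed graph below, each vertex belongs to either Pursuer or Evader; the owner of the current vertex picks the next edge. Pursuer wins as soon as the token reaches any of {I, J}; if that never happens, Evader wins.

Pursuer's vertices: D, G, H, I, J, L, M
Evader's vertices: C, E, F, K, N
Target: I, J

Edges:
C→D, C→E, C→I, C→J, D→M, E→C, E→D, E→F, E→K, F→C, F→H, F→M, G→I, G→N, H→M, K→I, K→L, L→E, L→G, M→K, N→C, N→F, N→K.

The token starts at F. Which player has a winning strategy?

A0 = {I, J}
A1: add {G} — G (Pursuer) has G→I.
A2: add {L} — L (Pursuer) has L→G.
A3: add {K} — K (Evader): all of {I, L} already in.
A4: add {M} — M (Pursuer) has M→K.
A5: add {D, H} — D (Pursuer) has D→M; H (Pursuer) has H→M.
A6 = A5; e.g. C (Evader) can still go to E. Fixed point.
F never enters the attractor, so Evader can avoid the target forever.

Evader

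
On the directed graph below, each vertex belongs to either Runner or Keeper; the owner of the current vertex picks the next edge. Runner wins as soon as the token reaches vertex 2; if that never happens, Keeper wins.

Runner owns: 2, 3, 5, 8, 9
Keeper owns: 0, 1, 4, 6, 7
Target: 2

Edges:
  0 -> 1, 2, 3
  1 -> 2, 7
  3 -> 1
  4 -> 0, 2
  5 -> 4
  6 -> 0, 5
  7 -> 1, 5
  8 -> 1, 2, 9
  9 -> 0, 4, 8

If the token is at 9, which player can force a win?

A0 = {2}
A1: add {8} — 8 (Runner) has 8→2.
A2: add {9} — 9 (Runner) has 9→8.
A3 = A2; e.g. 0 (Keeper) can still go to 1. Fixed point.
9 ∈ A2, so Runner can force the target.

Runner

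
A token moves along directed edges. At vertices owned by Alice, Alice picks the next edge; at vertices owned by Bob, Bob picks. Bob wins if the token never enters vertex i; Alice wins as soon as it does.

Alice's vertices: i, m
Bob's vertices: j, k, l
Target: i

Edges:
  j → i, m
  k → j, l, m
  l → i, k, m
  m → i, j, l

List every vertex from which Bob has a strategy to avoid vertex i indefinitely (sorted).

A0 = {i}
A1: add {m} — m (Alice) has m→i.
A2: add {j} — j (Bob): all of {i, m} already in.
A3 = A2; e.g. k (Bob) can still go to l. Fixed point.
Alice's attractor = {i, j, m}; Bob avoids the target exactly from the complement.

k, l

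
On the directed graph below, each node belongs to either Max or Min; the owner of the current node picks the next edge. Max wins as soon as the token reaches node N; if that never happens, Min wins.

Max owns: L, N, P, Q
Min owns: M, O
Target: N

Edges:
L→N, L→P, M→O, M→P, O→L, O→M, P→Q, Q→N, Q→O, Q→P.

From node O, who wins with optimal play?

A0 = {N}
A1: add {L, Q} — L (Max) has L→N; Q (Max) has Q→N.
A2: add {P} — P (Max) has P→Q.
A3 = A2; e.g. M (Min) can still go to O. Fixed point.
O never enters the attractor, so Min can avoid the target forever.

Min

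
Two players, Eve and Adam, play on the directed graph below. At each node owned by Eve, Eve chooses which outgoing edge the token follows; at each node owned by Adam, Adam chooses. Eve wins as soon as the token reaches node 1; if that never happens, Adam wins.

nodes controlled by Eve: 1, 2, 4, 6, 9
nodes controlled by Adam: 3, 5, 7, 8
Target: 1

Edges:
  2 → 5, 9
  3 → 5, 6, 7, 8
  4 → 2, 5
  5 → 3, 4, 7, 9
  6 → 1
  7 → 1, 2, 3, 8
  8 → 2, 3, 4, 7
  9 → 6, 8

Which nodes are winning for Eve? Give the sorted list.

A0 = {1}
A1: add {6} — 6 (Eve) has 6→1.
A2: add {9} — 9 (Eve) has 9→6.
A3: add {2} — 2 (Eve) has 2→9.
A4: add {4} — 4 (Eve) has 4→2.
A5 = A4; e.g. 3 (Adam) can still go to 5. Fixed point.
Eve's winning region = {1, 2, 4, 6, 9}.

1, 2, 4, 6, 9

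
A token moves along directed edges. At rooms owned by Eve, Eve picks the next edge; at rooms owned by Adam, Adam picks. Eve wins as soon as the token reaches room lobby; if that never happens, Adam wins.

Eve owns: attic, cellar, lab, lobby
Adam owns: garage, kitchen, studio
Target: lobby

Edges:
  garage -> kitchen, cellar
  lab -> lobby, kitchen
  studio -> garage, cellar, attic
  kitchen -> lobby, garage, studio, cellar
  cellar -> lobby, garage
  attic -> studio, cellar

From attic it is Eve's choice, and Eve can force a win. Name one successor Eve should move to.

A0 = {lobby}
A1: add {cellar, lab} — lab (Eve) has lab→lobby; cellar (Eve) has cellar→lobby.
A2: add {attic} — attic (Eve) has attic→cellar.
A3 = A2; e.g. garage (Adam) can still go to kitchen. Fixed point.
From attic, successor cellar is in the attractor (rank 1); the other successor studio is not.

cellar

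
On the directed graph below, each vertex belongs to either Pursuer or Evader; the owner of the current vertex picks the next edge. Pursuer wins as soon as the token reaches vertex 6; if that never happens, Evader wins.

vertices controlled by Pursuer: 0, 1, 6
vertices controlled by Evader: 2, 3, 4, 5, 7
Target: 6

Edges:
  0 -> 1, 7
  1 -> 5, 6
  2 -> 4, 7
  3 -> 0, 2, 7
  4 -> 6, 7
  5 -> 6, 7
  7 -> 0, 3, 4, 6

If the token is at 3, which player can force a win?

A0 = {6}
A1: add {1} — 1 (Pursuer) has 1→6.
A2: add {0} — 0 (Pursuer) has 0→1.
A3 = A2; e.g. 2 (Evader) can still go to 4. Fixed point.
3 never enters the attractor, so Evader can avoid the target forever.

Evader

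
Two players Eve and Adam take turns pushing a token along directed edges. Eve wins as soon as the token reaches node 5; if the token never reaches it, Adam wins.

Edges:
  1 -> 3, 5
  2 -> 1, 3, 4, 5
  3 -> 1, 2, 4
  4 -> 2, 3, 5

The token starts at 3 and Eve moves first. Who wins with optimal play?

Track states (vertex, player-to-move).
A0 = {(5,Eve), (5,Adam)}
A1: add {(1,Eve), (2,Eve), (4,Eve)}.
A2: add {(3,Adam)}.
A3 = A2; e.g. (1,Adam) stays out. (3,Eve) never enters ⇒ Adam avoids the target.

Adam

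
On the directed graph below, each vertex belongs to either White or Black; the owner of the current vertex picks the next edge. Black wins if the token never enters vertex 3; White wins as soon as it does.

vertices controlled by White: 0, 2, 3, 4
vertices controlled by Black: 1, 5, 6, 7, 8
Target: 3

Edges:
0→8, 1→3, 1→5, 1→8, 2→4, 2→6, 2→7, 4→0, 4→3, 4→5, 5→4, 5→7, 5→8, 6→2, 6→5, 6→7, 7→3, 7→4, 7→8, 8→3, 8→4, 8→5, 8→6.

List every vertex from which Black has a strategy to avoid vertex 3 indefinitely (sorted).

0, 1, 5, 6, 7, 8

A0 = {3}
A1: add {4} — 4 (White) has 4→3.
A2: add {2} — 2 (White) has 2→4.
A3 = A2; e.g. 0 (White) has no edge into A2. Fixed point.
White's attractor = {2, 3, 4}; Black avoids the target exactly from the complement.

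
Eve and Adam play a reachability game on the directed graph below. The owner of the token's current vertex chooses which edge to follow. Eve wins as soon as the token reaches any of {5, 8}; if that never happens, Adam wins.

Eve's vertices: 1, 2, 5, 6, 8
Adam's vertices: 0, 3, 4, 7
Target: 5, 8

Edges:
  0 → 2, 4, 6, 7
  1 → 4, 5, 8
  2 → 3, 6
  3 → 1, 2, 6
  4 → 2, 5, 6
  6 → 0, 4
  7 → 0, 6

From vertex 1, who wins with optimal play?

Eve

A0 = {5, 8}
A1: add {1} — 1 (Eve) has 1→5.
A2 = A1; e.g. 0 (Adam) can still go to 2. Fixed point.
1 ∈ A1, so Eve can force the target.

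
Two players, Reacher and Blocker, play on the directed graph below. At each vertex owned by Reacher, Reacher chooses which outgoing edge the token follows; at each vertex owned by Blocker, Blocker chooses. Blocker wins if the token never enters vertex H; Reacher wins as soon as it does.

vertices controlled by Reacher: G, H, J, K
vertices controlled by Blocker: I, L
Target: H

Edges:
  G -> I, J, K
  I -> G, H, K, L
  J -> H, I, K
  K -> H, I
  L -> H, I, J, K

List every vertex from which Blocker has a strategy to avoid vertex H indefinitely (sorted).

A0 = {H}
A1: add {J, K} — J (Reacher) has J→H; K (Reacher) has K→H.
A2: add {G} — G (Reacher) has G→J.
A3 = A2; e.g. I (Blocker) can still go to L. Fixed point.
Reacher's attractor = {G, H, J, K}; Blocker avoids the target exactly from the complement.

I, L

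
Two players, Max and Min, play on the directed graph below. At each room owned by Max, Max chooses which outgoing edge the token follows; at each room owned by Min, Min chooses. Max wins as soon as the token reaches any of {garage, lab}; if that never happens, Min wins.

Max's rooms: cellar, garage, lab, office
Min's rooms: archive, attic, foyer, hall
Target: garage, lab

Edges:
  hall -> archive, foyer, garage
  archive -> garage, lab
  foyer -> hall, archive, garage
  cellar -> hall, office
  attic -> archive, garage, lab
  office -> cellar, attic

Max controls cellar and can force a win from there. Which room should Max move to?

A0 = {garage, lab}
A1: add {archive} — archive (Min): all of {garage, lab} already in.
A2: add {attic} — attic (Min): all of {archive, garage, lab} already in.
A3: add {office} — office (Max) has office→attic.
A4: add {cellar} — cellar (Max) has cellar→office.
A5 = A4; e.g. hall (Min) can still go to foyer. Fixed point.
From cellar, successor office is in the attractor (rank 3); the other successor hall is not.

office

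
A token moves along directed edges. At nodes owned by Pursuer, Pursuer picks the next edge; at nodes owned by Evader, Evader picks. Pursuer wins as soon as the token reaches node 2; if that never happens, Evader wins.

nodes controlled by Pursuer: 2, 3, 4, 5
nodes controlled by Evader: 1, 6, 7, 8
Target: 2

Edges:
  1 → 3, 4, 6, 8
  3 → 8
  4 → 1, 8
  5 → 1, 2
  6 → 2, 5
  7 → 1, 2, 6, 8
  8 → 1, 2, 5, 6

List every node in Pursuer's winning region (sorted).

2, 5, 6

A0 = {2}
A1: add {5} — 5 (Pursuer) has 5→2.
A2: add {6} — 6 (Evader): all of {2, 5} already in.
A3 = A2; e.g. 1 (Evader) can still go to 3. Fixed point.
Pursuer's winning region = {2, 5, 6}.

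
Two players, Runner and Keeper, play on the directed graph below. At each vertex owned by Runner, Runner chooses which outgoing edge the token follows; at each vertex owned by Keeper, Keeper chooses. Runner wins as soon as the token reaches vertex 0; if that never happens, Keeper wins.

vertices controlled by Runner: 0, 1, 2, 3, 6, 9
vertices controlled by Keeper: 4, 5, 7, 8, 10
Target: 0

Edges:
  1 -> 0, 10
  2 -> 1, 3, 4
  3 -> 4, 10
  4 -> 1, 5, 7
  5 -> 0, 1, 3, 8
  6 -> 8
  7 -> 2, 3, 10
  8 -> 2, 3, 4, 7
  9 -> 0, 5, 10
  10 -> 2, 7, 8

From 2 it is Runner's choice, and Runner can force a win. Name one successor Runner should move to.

1

A0 = {0}
A1: add {1, 9} — 1 (Runner) has 1→0; 9 (Runner) has 9→0.
A2: add {2} — 2 (Runner) has 2→1.
A3 = A2; e.g. 3 (Runner) has no edge into A2. Fixed point.
From 2, successor 1 is in the attractor (rank 1); the other successors 3, 4 are not.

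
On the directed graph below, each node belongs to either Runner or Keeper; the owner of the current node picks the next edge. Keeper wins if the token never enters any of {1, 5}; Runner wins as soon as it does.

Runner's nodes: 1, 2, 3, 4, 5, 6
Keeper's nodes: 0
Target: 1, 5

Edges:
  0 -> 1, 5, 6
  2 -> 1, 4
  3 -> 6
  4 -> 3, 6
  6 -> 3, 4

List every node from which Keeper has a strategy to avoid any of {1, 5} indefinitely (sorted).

A0 = {1, 5}
A1: add {2} — 2 (Runner) has 2→1.
A2 = A1; e.g. 0 (Keeper) can still go to 6. Fixed point.
Runner's attractor = {1, 2, 5}; Keeper avoids the target exactly from the complement.

0, 3, 4, 6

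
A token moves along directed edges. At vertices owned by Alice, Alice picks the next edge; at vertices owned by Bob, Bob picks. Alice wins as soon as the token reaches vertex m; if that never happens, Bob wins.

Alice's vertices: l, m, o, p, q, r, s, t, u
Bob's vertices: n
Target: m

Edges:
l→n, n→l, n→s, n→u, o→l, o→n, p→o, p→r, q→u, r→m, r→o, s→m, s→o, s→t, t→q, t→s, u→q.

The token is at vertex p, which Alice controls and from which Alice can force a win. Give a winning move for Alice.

A0 = {m}
A1: add {r, s} — r (Alice) has r→m; s (Alice) has s→m.
A2: add {p, t} — p (Alice) has p→r; t (Alice) has t→s.
A3 = A2; e.g. l (Alice) has no edge into A2. Fixed point.
From p, successor r is in the attractor (rank 1); the other successor o is not.

r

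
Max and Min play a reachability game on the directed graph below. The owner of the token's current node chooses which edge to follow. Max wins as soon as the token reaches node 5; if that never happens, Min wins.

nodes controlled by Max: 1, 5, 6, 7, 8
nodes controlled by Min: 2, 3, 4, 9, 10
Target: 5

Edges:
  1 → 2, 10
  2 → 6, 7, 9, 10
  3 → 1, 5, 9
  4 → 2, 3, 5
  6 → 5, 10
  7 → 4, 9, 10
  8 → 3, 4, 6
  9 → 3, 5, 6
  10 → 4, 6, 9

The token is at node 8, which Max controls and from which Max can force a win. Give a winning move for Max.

A0 = {5}
A1: add {6} — 6 (Max) has 6→5.
A2: add {8} — 8 (Max) has 8→6.
A3 = A2; e.g. 1 (Max) has no edge into A2. Fixed point.
From 8, successor 6 is in the attractor (rank 1); the other successors 3, 4 are not.

6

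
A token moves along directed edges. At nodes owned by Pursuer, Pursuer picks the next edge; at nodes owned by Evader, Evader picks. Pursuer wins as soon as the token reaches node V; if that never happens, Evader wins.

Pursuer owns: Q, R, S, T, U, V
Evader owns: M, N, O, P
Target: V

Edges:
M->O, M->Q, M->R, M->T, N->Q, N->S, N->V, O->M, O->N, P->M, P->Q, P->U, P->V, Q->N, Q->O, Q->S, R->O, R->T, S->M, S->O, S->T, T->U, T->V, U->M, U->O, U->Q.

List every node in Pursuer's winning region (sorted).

N, Q, R, S, T, U, V

A0 = {V}
A1: add {T} — T (Pursuer) has T→V.
A2: add {R, S} — R (Pursuer) has R→T; S (Pursuer) has S→T.
A3: add {Q} — Q (Pursuer) has Q→S.
A4: add {N, U} — N (Evader): all of {Q, S, V} already in; U (Pursuer) has U→Q.
A5 = A4; e.g. M (Evader) can still go to O. Fixed point.
Pursuer's winning region = {N, Q, R, S, T, U, V}.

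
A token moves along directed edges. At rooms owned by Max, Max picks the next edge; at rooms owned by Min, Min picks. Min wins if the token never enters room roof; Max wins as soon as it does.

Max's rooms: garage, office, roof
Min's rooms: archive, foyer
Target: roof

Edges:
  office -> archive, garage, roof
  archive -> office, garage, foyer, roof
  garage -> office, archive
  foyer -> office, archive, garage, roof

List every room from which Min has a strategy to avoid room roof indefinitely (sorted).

A0 = {roof}
A1: add {office} — office (Max) has office→roof.
A2: add {garage} — garage (Max) has garage→office.
A3 = A2; e.g. archive (Min) can still go to foyer. Fixed point.
Max's attractor = {garage, office, roof}; Min avoids the target exactly from the complement.

archive, foyer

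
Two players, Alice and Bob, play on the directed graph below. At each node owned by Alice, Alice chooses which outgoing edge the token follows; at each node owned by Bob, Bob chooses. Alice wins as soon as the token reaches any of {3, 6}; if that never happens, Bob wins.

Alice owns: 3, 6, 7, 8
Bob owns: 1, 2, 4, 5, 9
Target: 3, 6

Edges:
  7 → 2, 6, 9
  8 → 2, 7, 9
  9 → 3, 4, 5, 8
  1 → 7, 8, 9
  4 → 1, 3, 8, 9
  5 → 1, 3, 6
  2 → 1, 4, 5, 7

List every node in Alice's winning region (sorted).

3, 6, 7, 8

A0 = {3, 6}
A1: add {7} — 7 (Alice) has 7→6.
A2: add {8} — 8 (Alice) has 8→7.
A3 = A2; e.g. 1 (Bob) can still go to 9. Fixed point.
Alice's winning region = {3, 6, 7, 8}.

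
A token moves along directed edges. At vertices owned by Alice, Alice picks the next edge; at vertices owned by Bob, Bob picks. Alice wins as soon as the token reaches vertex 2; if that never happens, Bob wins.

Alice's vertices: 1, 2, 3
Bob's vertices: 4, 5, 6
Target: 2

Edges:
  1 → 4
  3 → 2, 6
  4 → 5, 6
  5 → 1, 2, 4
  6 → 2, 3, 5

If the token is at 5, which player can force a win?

Bob

A0 = {2}
A1: add {3} — 3 (Alice) has 3→2.
A2 = A1; e.g. 1 (Alice) has no edge into A1. Fixed point.
5 never enters the attractor, so Bob can avoid the target forever.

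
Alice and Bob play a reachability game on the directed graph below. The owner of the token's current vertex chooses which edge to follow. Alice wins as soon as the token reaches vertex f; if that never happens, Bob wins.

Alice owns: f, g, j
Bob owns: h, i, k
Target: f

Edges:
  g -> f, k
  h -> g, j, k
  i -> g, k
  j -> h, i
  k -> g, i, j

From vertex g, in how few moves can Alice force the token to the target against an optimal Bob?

1

A0 = {f}
A1: add {g} — g (Alice) has g→f.
A2 = A1; e.g. h (Bob) can still go to j. Fixed point.
g enters the attractor at level 1, so Alice can force the target in 1 move from there.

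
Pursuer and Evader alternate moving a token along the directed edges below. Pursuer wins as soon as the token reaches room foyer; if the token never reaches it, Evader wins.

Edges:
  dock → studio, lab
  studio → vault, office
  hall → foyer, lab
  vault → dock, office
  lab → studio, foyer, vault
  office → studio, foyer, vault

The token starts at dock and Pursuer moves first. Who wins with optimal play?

Track states (vertex, player-to-move).
A0 = {(foyer,Pursuer), (foyer,Evader)}
A1: add {(hall,Pursuer), (lab,Pursuer), (office,Pursuer)}.
A2: add {(hall,Evader)}.
A3 = A2; e.g. (dock,Pursuer) stays out. (dock,Pursuer) never enters ⇒ Evader avoids the target.

Evader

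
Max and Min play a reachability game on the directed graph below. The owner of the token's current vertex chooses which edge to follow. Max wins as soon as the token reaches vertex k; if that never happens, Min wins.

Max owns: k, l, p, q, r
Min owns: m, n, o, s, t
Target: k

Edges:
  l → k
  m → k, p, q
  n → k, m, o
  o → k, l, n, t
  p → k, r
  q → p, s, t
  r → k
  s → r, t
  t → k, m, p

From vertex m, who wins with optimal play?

A0 = {k}
A1: add {l, p, r} — l (Max) has l→k; p (Max) has p→k; r (Max) has r→k.
A2: add {q} — q (Max) has q→p.
A3: add {m} — m (Min): all of {k, p, q} already in.
m ∈ A3, so Max can force the target.

Max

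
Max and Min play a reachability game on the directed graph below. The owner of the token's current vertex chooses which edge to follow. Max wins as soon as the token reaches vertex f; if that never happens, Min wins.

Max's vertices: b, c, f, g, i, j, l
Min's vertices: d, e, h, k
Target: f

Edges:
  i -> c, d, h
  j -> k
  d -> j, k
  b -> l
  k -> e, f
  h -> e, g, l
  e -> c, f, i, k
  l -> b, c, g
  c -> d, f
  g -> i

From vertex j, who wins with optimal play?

A0 = {f}
A1: add {c} — c (Max) has c→f.
A2: add {i, l} — i (Max) has i→c; l (Max) has l→c.
A3: add {b, g} — b (Max) has b→l; g (Max) has g→i.
A4 = A3; e.g. d (Min) can still go to j. Fixed point.
j never enters the attractor, so Min can avoid the target forever.

Min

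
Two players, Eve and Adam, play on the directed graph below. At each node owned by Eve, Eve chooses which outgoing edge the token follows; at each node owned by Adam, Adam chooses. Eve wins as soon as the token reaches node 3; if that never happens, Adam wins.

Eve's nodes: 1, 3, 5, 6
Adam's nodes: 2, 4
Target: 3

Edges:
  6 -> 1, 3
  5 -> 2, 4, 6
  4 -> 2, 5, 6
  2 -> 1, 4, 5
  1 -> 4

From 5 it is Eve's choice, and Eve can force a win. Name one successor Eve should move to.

6

A0 = {3}
A1: add {6} — 6 (Eve) has 6→3.
A2: add {5} — 5 (Eve) has 5→6.
A3 = A2; e.g. 1 (Eve) has no edge into A2. Fixed point.
From 5, successor 6 is in the attractor (rank 1); the other successors 2, 4 are not.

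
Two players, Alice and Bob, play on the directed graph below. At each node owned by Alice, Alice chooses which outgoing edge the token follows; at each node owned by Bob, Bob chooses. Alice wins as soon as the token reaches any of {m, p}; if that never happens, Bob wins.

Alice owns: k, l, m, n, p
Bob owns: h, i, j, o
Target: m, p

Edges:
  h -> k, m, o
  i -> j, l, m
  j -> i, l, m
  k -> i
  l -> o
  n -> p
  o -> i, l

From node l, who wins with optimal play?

Bob

A0 = {m, p}
A1: add {n} — n (Alice) has n→p.
A2 = A1; e.g. h (Bob) can still go to k. Fixed point.
l never enters the attractor, so Bob can avoid the target forever.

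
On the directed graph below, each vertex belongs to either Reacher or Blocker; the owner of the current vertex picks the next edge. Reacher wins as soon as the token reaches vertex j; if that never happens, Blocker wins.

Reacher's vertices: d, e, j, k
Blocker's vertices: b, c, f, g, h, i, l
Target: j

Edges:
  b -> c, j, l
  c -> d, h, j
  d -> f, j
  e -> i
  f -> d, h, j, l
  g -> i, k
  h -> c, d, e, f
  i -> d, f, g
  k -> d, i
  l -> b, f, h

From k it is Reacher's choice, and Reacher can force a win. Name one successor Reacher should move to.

A0 = {j}
A1: add {d} — d (Reacher) has d→j.
A2: add {k} — k (Reacher) has k→d.
A3 = A2; e.g. b (Blocker) can still go to c. Fixed point.
From k, successor d is in the attractor (rank 1); the other successor i is not.

d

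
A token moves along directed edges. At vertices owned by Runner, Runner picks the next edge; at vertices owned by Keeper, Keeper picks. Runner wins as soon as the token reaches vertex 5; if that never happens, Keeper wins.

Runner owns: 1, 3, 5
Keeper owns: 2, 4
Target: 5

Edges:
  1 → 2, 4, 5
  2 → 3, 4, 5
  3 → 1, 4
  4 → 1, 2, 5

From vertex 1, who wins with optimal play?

Runner

A0 = {5}
A1: add {1} — 1 (Runner) has 1→5.
1 ∈ A1, so Runner can force the target.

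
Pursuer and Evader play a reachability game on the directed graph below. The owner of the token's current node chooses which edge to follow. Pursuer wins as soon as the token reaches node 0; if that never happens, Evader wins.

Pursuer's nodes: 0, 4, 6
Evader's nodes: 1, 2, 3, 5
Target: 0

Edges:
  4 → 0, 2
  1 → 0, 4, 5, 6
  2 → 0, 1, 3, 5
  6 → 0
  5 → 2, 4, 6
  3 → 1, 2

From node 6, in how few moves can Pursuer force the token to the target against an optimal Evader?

A0 = {0}
A1: add {4, 6} — 4 (Pursuer) has 4→0; 6 (Pursuer) has 6→0.
A2 = A1; e.g. 1 (Evader) can still go to 5. Fixed point.
6 enters the attractor at level 1, so Pursuer can force the target in 1 move from there.

1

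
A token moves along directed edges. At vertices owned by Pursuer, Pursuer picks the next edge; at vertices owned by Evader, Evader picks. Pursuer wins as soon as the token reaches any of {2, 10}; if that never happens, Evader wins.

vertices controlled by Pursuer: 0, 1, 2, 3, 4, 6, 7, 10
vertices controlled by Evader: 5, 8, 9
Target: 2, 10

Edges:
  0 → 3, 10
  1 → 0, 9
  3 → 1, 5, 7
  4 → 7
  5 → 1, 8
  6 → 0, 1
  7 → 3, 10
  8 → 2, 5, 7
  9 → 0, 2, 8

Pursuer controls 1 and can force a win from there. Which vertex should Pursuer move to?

A0 = {2, 10}
A1: add {0, 7} — 0 (Pursuer) has 0→10; 7 (Pursuer) has 7→10.
A2: add {1, 3, 4, 6} — 1 (Pursuer) has 1→0; 3 (Pursuer) has 3→7; 4 (Pursuer) has 4→7; 6 (Pursuer) has 6→0.
A3 = A2; e.g. 5 (Evader) can still go to 8. Fixed point.
From 1, successor 0 is in the attractor (rank 1); the other successor 9 is not.

0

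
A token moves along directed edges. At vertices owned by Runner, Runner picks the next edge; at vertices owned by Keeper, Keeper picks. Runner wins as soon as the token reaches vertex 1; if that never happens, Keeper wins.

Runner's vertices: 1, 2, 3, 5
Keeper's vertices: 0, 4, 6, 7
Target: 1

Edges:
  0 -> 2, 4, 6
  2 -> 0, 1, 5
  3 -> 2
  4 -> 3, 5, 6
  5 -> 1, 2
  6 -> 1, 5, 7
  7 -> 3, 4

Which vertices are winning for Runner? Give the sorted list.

A0 = {1}
A1: add {2, 5} — 2 (Runner) has 2→1; 5 (Runner) has 5→1.
A2: add {3} — 3 (Runner) has 3→2.
A3 = A2; e.g. 0 (Keeper) can still go to 4. Fixed point.
Runner's winning region = {1, 2, 3, 5}.

1, 2, 3, 5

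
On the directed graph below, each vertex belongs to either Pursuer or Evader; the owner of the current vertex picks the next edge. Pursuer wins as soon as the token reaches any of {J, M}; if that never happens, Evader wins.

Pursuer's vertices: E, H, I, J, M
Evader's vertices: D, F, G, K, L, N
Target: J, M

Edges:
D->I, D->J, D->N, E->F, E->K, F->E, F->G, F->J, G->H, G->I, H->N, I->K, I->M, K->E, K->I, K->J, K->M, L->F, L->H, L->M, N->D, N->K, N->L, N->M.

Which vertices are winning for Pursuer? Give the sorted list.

I, J, M

A0 = {J, M}
A1: add {I} — I (Pursuer) has I→M.
A2 = A1; e.g. D (Evader) can still go to N. Fixed point.
Pursuer's winning region = {I, J, M}.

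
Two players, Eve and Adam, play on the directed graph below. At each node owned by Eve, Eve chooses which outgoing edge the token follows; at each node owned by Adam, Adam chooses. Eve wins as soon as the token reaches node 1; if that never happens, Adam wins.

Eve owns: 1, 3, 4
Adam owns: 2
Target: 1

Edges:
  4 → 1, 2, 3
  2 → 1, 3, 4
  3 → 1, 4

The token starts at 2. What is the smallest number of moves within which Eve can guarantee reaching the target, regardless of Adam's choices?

A0 = {1}
A1: add {3, 4} — 3 (Eve) has 3→1; 4 (Eve) has 4→1.
A2: add {2} — 2 (Adam): all of {1, 3, 4} already in.
A2 = all vertices. Fixed point.
2 enters the attractor at level 2, so Eve can force the target in 2 moves from there.

2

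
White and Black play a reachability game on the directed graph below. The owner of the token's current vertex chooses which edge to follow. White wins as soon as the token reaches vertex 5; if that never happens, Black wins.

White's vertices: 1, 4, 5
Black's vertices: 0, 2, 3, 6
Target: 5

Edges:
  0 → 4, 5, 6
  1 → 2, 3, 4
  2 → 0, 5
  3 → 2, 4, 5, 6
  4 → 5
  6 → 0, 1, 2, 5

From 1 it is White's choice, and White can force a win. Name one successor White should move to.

4

A0 = {5}
A1: add {4} — 4 (White) has 4→5.
A2: add {1} — 1 (White) has 1→4.
A3 = A2; e.g. 0 (Black) can still go to 6. Fixed point.
From 1, successor 4 is in the attractor (rank 1); the other successors 2, 3 are not.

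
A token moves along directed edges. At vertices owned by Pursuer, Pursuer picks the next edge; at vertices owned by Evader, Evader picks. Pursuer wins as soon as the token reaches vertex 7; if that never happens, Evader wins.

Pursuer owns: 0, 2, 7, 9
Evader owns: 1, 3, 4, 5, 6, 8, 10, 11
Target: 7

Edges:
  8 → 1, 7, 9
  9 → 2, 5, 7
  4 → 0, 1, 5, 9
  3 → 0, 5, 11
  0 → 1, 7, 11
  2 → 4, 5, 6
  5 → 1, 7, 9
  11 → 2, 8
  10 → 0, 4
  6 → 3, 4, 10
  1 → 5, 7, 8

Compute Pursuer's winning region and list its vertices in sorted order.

0, 7, 9

A0 = {7}
A1: add {0, 9} — 0 (Pursuer) has 0→7; 9 (Pursuer) has 9→7.
A2 = A1; e.g. 1 (Evader) can still go to 5. Fixed point.
Pursuer's winning region = {0, 7, 9}.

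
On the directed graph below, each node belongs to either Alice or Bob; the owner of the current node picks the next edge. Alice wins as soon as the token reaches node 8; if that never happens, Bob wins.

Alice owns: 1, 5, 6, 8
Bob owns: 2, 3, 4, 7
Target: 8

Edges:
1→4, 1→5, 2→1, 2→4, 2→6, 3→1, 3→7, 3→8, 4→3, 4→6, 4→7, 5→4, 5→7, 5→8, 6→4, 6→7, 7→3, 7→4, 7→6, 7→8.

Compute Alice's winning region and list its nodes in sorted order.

A0 = {8}
A1: add {5} — 5 (Alice) has 5→8.
A2: add {1} — 1 (Alice) has 1→5.
A3 = A2; e.g. 2 (Bob) can still go to 4. Fixed point.
Alice's winning region = {1, 5, 8}.

1, 5, 8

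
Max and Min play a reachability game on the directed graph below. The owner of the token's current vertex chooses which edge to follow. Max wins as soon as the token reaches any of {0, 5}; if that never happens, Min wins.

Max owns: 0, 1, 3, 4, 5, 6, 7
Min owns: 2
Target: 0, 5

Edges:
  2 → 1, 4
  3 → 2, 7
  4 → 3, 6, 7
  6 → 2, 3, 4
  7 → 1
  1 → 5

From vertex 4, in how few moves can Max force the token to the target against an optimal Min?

A0 = {0, 5}
A1: add {1} — 1 (Max) has 1→5.
A2: add {7} — 7 (Max) has 7→1.
A3: add {3, 4} — 3 (Max) has 3→7; 4 (Max) has 4→7.
4 enters the attractor at level 3, so Max can force the target in 3 moves from there.

3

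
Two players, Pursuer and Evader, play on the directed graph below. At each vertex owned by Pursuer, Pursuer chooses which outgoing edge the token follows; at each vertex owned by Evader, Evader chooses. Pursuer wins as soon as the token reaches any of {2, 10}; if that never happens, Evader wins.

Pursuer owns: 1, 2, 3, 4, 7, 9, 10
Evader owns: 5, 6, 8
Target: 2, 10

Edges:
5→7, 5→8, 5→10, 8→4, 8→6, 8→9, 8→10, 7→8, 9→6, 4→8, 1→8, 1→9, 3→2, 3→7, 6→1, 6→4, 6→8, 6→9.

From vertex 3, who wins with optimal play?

Pursuer

A0 = {2, 10}
A1: add {3} — 3 (Pursuer) has 3→2.
A2 = A1; e.g. 1 (Pursuer) has no edge into A1. Fixed point.
3 ∈ A1, so Pursuer can force the target.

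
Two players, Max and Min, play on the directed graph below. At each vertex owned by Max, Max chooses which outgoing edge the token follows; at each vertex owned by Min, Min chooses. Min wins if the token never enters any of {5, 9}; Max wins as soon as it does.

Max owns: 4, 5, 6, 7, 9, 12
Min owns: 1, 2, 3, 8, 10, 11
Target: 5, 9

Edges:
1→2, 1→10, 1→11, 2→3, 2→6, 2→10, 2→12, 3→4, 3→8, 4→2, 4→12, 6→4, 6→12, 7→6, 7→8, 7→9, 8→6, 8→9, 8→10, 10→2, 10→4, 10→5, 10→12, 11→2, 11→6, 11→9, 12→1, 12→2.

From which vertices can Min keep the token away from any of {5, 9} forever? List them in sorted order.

A0 = {5, 9}
A1: add {7} — 7 (Max) has 7→9.
A2 = A1; e.g. 1 (Min) can still go to 2. Fixed point.
Max's attractor = {5, 7, 9}; Min avoids the target exactly from the complement.

1, 2, 3, 4, 6, 8, 10, 11, 12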